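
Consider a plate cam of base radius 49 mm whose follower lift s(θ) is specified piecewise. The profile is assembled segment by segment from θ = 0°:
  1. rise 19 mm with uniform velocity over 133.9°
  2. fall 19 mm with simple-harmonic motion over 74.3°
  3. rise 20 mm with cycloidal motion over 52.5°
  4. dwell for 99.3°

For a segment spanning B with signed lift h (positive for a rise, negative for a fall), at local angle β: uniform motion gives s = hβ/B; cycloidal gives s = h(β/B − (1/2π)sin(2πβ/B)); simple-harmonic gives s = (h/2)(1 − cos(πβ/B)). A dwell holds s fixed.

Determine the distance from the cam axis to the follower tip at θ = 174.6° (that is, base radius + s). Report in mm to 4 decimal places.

seg 1 [0°–133.9°] uniform, h=19: full span → s += 19 → s = 19.0000
seg 2 [133.9°–208.2°] simple-harmonic, h=-19: θ=174.6° here. β=40.7, B=74.3. -19/2·(1 − cos(π·0.5478)) = -10.9206 → s = 8.0794
radial distance = base radius + s = 49 + 8.0794 = 57.0794

57.0794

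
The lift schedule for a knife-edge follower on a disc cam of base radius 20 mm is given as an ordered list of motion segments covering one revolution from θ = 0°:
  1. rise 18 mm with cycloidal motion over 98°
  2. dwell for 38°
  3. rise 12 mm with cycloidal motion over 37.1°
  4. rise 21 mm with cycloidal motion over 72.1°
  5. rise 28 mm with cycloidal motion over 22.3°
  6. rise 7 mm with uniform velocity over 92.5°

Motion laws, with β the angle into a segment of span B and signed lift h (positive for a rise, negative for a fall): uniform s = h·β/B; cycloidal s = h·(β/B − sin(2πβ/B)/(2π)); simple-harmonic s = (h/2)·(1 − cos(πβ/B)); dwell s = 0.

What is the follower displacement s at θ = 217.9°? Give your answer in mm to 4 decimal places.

seg 1 [0°–98°] cycloidal, h=18: full span → s += 18 → s = 18.0000
seg 2 [98°–136°] dwell: s stays 18.0000
seg 3 [136°–173.1°] cycloidal, h=12: full span → s += 12 → s = 30.0000
seg 4 [173.1°–245.2°] cycloidal, h=21: θ=217.9° here. β=44.8, B=72.1. 21·(0.6214 − sin(2π·0.6214)/(2π)) = 15.3572 → s = 45.3572

45.3572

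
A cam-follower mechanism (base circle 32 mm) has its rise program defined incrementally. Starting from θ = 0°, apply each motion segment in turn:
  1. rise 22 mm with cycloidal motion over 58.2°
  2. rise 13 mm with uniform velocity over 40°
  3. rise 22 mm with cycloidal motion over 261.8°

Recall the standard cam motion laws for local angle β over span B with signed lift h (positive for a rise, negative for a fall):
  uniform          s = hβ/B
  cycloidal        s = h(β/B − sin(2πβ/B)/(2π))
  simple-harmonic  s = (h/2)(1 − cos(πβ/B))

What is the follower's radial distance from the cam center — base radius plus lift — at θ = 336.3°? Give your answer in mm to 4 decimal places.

seg 1 [0°–58.2°] cycloidal, h=22: full span → s += 22 → s = 22.0000
seg 2 [58.2°–98.2°] uniform, h=13: full span → s += 13 → s = 35.0000
seg 3 [98.2°–360°] cycloidal, h=22: θ=336.3° here. β=238.1, B=261.8. 22·(0.9095 − sin(2π·0.9095)/(2π)) = 21.8943 → s = 56.8943
radial distance = base radius + s = 32 + 56.8943 = 88.8943

88.8943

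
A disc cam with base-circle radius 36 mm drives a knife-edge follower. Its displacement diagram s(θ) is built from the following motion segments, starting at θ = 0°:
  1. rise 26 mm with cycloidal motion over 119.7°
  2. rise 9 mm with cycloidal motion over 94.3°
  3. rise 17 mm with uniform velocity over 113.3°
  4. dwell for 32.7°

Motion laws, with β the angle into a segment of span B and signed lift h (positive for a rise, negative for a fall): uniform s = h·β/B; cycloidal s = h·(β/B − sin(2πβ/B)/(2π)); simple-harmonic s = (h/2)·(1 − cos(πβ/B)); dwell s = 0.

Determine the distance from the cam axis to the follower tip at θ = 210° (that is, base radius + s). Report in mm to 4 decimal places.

seg 1 [0°–119.7°] cycloidal, h=26: full span → s += 26 → s = 26.0000
seg 2 [119.7°–214°] cycloidal, h=9: θ=210° here. β=90.3, B=94.3. 9·(0.9576 − sin(2π·0.9576)/(2π)) = 8.9955 → s = 34.9955
radial distance = base radius + s = 36 + 34.9955 = 70.9955

70.9955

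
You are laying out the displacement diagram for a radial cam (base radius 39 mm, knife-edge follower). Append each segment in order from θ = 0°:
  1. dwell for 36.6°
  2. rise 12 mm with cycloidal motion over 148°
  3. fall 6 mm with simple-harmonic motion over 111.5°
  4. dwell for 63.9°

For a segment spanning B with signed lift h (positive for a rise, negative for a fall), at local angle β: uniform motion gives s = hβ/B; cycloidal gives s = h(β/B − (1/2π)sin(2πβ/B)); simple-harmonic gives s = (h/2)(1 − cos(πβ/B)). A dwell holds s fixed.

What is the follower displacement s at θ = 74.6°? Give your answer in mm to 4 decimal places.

seg 1 [0°–36.6°] dwell: s stays 0.0000
seg 2 [36.6°–184.6°] cycloidal, h=12: θ=74.6° here. β=38, B=148. 12·(0.2568 − sin(2π·0.2568)/(2π)) = 1.1729 → s = 1.1729

1.1729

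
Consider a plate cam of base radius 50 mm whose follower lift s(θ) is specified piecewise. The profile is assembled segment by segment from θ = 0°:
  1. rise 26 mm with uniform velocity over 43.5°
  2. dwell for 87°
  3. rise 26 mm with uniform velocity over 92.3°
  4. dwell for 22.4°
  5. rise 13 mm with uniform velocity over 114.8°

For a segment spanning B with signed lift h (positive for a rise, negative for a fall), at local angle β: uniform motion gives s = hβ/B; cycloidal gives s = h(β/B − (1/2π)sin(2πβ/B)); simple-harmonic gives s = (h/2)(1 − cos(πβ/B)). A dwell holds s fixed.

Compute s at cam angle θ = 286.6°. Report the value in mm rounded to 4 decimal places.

seg 1 [0°–43.5°] uniform, h=26: full span → s += 26 → s = 26.0000
seg 2 [43.5°–130.5°] dwell: s stays 26.0000
seg 3 [130.5°–222.8°] uniform, h=26: full span → s += 26 → s = 52.0000
seg 4 [222.8°–245.2°] dwell: s stays 52.0000
seg 5 [245.2°–360°] uniform, h=13: θ=286.6° here. β=41.4, B=114.8. 13·41.4/114.8 = 4.6882 → s = 56.6882

56.6882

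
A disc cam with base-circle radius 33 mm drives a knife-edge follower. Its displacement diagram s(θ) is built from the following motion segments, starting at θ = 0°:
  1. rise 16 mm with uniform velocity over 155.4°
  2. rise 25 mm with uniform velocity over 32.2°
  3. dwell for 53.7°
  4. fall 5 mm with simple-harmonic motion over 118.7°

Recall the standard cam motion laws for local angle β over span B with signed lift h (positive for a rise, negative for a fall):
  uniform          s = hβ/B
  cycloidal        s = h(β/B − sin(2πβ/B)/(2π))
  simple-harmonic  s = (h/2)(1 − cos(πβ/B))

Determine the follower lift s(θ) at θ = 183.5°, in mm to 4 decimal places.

seg 1 [0°–155.4°] uniform, h=16: full span → s += 16 → s = 16.0000
seg 2 [155.4°–187.6°] uniform, h=25: θ=183.5° here. β=28.1, B=32.2. 25·28.1/32.2 = 21.8168 → s = 37.8168

37.8168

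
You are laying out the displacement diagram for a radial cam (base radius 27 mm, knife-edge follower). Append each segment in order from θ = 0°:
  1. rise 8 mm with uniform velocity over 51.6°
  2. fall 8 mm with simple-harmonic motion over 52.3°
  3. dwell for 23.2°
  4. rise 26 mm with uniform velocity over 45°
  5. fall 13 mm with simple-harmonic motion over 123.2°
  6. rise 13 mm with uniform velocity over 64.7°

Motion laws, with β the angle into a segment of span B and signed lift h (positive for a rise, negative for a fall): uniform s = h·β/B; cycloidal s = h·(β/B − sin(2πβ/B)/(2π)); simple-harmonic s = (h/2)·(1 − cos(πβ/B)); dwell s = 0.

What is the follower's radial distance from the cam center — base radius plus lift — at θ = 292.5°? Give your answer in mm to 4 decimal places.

seg 1 [0°–51.6°] uniform, h=8: full span → s += 8 → s = 8.0000
seg 2 [51.6°–103.9°] simple-harmonic, h=-8: full span → s += -8 → s = 0.0000
seg 3 [103.9°–127.1°] dwell: s stays 0.0000
seg 4 [127.1°–172.1°] uniform, h=26: full span → s += 26 → s = 26.0000
seg 5 [172.1°–295.3°] simple-harmonic, h=-13: θ=292.5° here. β=120.4, B=123.2. -13/2·(1 − cos(π·0.9773)) = -12.9834 → s = 13.0166
radial distance = base radius + s = 27 + 13.0166 = 40.0166

40.0166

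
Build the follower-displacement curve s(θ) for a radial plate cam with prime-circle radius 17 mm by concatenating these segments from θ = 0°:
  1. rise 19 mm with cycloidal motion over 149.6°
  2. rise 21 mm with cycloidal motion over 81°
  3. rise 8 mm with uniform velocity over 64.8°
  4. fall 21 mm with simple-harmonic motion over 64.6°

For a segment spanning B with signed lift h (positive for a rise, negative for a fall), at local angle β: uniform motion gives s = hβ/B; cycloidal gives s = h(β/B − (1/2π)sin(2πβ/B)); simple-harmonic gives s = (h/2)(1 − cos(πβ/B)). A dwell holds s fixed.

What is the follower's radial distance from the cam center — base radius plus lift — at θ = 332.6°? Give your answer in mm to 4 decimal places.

seg 1 [0°–149.6°] cycloidal, h=19: full span → s += 19 → s = 19.0000
seg 2 [149.6°–230.6°] cycloidal, h=21: full span → s += 21 → s = 40.0000
seg 3 [230.6°–295.4°] uniform, h=8: full span → s += 8 → s = 48.0000
seg 4 [295.4°–360°] simple-harmonic, h=-21: θ=332.6° here. β=37.2, B=64.6. -21/2·(1 − cos(π·0.5759)) = -12.9785 → s = 35.0215
radial distance = base radius + s = 17 + 35.0215 = 52.0215

52.0215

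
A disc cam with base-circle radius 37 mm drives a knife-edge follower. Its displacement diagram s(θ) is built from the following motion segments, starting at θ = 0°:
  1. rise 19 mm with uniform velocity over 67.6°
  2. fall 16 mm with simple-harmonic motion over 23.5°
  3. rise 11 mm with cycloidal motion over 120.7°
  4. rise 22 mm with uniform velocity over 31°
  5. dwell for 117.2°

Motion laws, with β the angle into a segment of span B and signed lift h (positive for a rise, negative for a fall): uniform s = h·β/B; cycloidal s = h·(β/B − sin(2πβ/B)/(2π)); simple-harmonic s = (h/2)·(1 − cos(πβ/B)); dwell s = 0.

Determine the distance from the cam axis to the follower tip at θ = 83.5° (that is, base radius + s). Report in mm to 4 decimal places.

seg 1 [0°–67.6°] uniform, h=19: full span → s += 19 → s = 19.0000
seg 2 [67.6°–91.1°] simple-harmonic, h=-16: θ=83.5° here. β=15.9, B=23.5. -16/2·(1 − cos(π·0.6766)) = -12.2141 → s = 6.7859
radial distance = base radius + s = 37 + 6.7859 = 43.7859

43.7859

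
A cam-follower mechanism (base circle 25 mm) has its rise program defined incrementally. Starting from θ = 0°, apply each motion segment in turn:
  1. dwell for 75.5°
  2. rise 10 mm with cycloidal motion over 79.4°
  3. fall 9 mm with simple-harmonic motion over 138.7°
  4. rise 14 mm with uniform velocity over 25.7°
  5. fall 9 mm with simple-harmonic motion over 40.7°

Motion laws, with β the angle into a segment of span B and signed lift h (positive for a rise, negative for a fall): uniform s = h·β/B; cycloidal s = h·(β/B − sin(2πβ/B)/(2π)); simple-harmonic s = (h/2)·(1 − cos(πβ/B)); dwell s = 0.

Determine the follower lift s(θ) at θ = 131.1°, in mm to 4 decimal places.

seg 1 [0°–75.5°] dwell: s stays 0.0000
seg 2 [75.5°–154.9°] cycloidal, h=10: θ=131.1° here. β=55.6, B=79.4. 10·(0.7003 − sin(2π·0.7003)/(2π)) = 8.5169 → s = 8.5169

8.5169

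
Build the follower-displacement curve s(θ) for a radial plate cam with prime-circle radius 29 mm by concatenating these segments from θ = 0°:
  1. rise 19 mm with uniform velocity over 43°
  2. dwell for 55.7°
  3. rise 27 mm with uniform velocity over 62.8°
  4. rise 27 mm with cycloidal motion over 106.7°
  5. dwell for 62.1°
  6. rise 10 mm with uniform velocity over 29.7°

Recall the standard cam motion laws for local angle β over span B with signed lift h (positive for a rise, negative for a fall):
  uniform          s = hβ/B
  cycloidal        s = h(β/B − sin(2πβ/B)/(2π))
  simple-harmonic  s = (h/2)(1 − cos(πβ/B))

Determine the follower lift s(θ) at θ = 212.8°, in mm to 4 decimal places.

seg 1 [0°–43°] uniform, h=19: full span → s += 19 → s = 19.0000
seg 2 [43°–98.7°] dwell: s stays 19.0000
seg 3 [98.7°–161.5°] uniform, h=27: full span → s += 27 → s = 46.0000
seg 4 [161.5°–268.2°] cycloidal, h=27: θ=212.8° here. β=51.3, B=106.7. 27·(0.4808 − sin(2π·0.4808)/(2π)) = 12.4638 → s = 58.4638

58.4638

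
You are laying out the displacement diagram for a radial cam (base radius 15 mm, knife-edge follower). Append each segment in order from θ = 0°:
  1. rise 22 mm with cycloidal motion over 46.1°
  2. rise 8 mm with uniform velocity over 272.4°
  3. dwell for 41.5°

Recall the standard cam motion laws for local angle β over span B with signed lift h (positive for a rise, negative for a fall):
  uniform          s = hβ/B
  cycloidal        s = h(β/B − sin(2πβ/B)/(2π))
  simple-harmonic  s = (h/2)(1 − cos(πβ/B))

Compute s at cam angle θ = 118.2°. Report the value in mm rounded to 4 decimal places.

seg 1 [0°–46.1°] cycloidal, h=22: full span → s += 22 → s = 22.0000
seg 2 [46.1°–318.5°] uniform, h=8: θ=118.2° here. β=72.1, B=272.4. 8·72.1/272.4 = 2.1175 → s = 24.1175

24.1175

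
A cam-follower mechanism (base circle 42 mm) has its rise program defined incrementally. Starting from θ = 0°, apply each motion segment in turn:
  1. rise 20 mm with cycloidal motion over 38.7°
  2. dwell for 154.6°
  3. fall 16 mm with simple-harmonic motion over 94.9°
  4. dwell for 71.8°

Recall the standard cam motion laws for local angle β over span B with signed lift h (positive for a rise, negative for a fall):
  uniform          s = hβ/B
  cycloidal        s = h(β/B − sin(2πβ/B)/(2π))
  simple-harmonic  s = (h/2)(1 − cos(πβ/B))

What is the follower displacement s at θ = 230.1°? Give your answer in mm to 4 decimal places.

seg 1 [0°–38.7°] cycloidal, h=20: full span → s += 20 → s = 20.0000
seg 2 [38.7°–193.3°] dwell: s stays 20.0000
seg 3 [193.3°–288.2°] simple-harmonic, h=-16: θ=230.1° here. β=36.8, B=94.9. -16/2·(1 − cos(π·0.3878)) = -5.2376 → s = 14.7624

14.7624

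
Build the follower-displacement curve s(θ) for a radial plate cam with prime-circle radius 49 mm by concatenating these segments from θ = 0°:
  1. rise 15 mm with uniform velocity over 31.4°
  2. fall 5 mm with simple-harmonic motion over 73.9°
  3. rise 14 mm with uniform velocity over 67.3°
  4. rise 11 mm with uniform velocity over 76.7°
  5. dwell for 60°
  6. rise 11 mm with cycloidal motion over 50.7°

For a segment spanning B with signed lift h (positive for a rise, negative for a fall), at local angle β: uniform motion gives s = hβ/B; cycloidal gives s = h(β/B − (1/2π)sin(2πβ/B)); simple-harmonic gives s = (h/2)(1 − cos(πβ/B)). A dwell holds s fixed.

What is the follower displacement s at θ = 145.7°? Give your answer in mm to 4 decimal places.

seg 1 [0°–31.4°] uniform, h=15: full span → s += 15 → s = 15.0000
seg 2 [31.4°–105.3°] simple-harmonic, h=-5: full span → s += -5 → s = 10.0000
seg 3 [105.3°–172.6°] uniform, h=14: θ=145.7° here. β=40.4, B=67.3. 14·40.4/67.3 = 8.4042 → s = 18.4042

18.4042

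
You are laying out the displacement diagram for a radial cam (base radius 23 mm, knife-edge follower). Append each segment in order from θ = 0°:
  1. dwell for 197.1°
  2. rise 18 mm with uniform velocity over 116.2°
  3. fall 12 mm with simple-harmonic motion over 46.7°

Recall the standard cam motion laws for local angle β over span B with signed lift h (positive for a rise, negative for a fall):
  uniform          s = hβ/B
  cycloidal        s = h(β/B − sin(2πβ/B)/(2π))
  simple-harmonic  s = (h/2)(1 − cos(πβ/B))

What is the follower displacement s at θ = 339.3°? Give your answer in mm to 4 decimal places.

seg 1 [0°–197.1°] dwell: s stays 0.0000
seg 2 [197.1°–313.3°] uniform, h=18: full span → s += 18 → s = 18.0000
seg 3 [313.3°–360°] simple-harmonic, h=-12: θ=339.3° here. β=26, B=46.7. -12/2·(1 − cos(π·0.5567)) = -7.0640 → s = 10.9360

10.9360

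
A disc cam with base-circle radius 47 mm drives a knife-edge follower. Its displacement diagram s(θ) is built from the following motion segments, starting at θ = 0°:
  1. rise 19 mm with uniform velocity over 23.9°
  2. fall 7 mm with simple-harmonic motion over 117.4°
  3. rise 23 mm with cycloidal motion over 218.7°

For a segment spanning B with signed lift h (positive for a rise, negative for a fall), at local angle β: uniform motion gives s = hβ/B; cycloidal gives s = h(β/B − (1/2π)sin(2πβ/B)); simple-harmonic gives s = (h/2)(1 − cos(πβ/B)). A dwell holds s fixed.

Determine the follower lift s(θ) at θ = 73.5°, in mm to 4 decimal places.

seg 1 [0°–23.9°] uniform, h=19: full span → s += 19 → s = 19.0000
seg 2 [23.9°–141.3°] simple-harmonic, h=-7: θ=73.5° here. β=49.6, B=117.4. -7/2·(1 − cos(π·0.4225)) = -2.6561 → s = 16.3439

16.3439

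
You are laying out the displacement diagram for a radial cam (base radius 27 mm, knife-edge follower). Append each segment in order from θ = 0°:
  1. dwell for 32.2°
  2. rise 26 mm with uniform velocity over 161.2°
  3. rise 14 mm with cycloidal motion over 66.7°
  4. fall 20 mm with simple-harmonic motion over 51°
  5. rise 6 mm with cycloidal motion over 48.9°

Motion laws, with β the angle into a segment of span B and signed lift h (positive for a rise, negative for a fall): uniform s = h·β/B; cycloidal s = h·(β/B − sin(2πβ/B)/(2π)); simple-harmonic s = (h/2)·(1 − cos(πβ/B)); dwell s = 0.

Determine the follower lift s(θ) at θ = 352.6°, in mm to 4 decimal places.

seg 1 [0°–32.2°] dwell: s stays 0.0000
seg 2 [32.2°–193.4°] uniform, h=26: full span → s += 26 → s = 26.0000
seg 3 [193.4°–260.1°] cycloidal, h=14: full span → s += 14 → s = 40.0000
seg 4 [260.1°–311.1°] simple-harmonic, h=-20: full span → s += -20 → s = 20.0000
seg 5 [311.1°–360°] cycloidal, h=6: θ=352.6° here. β=41.5, B=48.9. 6·(0.8487 − sin(2π·0.8487)/(2π)) = 5.8692 → s = 25.8692

25.8692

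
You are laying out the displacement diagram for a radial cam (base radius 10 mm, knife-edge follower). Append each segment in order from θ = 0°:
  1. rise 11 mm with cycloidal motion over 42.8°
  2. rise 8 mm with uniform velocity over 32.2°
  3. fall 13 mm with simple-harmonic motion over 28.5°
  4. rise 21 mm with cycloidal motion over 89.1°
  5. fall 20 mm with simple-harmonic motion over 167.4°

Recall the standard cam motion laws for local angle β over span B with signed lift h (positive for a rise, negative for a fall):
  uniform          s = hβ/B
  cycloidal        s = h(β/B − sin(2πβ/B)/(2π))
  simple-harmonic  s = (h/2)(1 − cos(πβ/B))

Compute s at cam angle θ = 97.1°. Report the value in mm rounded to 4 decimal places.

seg 1 [0°–42.8°] cycloidal, h=11: full span → s += 11 → s = 11.0000
seg 2 [42.8°–75°] uniform, h=8: full span → s += 8 → s = 19.0000
seg 3 [75°–103.5°] simple-harmonic, h=-13: θ=97.1° here. β=22.1, B=28.5. -13/2·(1 − cos(π·0.7754)) = -11.4485 → s = 7.5515

7.5515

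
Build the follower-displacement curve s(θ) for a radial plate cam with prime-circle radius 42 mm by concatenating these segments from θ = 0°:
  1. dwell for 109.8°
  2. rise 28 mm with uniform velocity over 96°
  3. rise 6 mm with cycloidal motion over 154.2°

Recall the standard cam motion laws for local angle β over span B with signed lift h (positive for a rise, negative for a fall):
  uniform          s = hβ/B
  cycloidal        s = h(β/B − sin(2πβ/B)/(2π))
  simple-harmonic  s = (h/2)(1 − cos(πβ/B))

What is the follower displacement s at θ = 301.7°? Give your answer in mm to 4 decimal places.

seg 1 [0°–109.8°] dwell: s stays 0.0000
seg 2 [109.8°–205.8°] uniform, h=28: full span → s += 28 → s = 28.0000
seg 3 [205.8°–360°] cycloidal, h=6: θ=301.7° here. β=95.9, B=154.2. 6·(0.6219 − sin(2π·0.6219)/(2π)) = 4.3936 → s = 32.3936

32.3936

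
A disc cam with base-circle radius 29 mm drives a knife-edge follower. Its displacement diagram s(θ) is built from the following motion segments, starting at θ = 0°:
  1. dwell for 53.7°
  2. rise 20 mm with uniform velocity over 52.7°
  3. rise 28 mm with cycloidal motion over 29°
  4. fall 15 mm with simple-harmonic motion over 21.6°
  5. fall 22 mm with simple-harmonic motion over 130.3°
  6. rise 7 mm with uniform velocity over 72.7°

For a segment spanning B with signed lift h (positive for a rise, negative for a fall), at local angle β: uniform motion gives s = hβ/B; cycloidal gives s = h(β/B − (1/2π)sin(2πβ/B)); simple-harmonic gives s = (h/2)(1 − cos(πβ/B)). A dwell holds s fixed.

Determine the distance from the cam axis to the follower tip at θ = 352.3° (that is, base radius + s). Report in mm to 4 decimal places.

seg 1 [0°–53.7°] dwell: s stays 0.0000
seg 2 [53.7°–106.4°] uniform, h=20: full span → s += 20 → s = 20.0000
seg 3 [106.4°–135.4°] cycloidal, h=28: full span → s += 28 → s = 48.0000
seg 4 [135.4°–157°] simple-harmonic, h=-15: full span → s += -15 → s = 33.0000
seg 5 [157°–287.3°] simple-harmonic, h=-22: full span → s += -22 → s = 11.0000
seg 6 [287.3°–360°] uniform, h=7: θ=352.3° here. β=65, B=72.7. 7·65/72.7 = 6.2586 → s = 17.2586
radial distance = base radius + s = 29 + 17.2586 = 46.2586

46.2586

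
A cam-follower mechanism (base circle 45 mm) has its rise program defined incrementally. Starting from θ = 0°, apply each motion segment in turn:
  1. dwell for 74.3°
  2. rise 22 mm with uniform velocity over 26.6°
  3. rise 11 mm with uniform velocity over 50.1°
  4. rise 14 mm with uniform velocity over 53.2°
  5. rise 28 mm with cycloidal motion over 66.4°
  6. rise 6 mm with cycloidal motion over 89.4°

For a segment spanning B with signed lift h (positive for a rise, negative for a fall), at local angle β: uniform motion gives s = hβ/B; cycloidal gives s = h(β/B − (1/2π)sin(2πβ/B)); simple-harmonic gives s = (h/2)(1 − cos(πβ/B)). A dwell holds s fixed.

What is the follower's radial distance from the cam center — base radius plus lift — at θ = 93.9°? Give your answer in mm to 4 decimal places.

seg 1 [0°–74.3°] dwell: s stays 0.0000
seg 2 [74.3°–100.9°] uniform, h=22: θ=93.9° here. β=19.6, B=26.6. 22·19.6/26.6 = 16.2105 → s = 16.2105
radial distance = base radius + s = 45 + 16.2105 = 61.2105

61.2105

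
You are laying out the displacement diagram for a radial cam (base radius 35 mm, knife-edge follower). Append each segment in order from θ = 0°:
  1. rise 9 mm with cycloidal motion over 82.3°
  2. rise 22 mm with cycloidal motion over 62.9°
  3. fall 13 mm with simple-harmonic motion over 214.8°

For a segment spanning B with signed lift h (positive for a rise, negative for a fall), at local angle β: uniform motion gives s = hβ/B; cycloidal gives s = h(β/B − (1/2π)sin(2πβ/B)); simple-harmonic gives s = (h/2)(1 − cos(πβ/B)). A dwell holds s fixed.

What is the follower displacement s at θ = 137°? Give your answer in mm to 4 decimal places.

seg 1 [0°–82.3°] cycloidal, h=9: full span → s += 9 → s = 9.0000
seg 2 [82.3°–145.2°] cycloidal, h=22: θ=137° here. β=54.7, B=62.9. 22·(0.8696 − sin(2π·0.8696)/(2π)) = 21.6899 → s = 30.6899

30.6899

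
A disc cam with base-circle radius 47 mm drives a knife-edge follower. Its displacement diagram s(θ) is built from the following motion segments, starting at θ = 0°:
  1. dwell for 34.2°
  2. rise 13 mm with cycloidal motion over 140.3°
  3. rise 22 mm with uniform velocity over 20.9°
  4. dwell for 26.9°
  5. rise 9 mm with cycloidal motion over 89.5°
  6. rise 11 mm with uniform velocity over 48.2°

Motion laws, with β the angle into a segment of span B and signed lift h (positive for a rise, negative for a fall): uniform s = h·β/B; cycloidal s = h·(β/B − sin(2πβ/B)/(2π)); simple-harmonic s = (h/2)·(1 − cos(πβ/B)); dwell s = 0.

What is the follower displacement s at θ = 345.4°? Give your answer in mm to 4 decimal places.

seg 1 [0°–34.2°] dwell: s stays 0.0000
seg 2 [34.2°–174.5°] cycloidal, h=13: full span → s += 13 → s = 13.0000
seg 3 [174.5°–195.4°] uniform, h=22: full span → s += 22 → s = 35.0000
seg 4 [195.4°–222.3°] dwell: s stays 35.0000
seg 5 [222.3°–311.8°] cycloidal, h=9: full span → s += 9 → s = 44.0000
seg 6 [311.8°–360°] uniform, h=11: θ=345.4° here. β=33.6, B=48.2. 11·33.6/48.2 = 7.6680 → s = 51.6680

51.6680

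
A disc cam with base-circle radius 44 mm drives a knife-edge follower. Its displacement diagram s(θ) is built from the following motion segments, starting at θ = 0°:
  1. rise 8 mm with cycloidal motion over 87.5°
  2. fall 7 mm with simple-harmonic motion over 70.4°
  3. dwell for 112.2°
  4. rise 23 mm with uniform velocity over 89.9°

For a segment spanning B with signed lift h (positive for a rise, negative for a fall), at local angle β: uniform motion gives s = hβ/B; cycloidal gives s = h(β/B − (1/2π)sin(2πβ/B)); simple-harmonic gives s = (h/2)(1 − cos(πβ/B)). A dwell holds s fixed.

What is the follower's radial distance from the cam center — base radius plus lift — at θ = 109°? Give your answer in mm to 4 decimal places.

seg 1 [0°–87.5°] cycloidal, h=8: full span → s += 8 → s = 8.0000
seg 2 [87.5°–157.9°] simple-harmonic, h=-7: θ=109° here. β=21.5, B=70.4. -7/2·(1 − cos(π·0.3054)) = -1.4911 → s = 6.5089
radial distance = base radius + s = 44 + 6.5089 = 50.5089

50.5089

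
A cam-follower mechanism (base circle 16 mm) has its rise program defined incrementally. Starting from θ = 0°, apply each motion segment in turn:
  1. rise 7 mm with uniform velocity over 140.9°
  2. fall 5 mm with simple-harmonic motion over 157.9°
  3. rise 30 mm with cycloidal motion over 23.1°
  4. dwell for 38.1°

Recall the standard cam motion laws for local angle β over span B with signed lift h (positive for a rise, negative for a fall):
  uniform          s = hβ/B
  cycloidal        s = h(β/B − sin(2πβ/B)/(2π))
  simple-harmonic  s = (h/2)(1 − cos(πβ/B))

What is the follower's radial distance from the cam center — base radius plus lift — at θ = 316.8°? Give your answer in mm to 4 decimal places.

seg 1 [0°–140.9°] uniform, h=7: full span → s += 7 → s = 7.0000
seg 2 [140.9°–298.8°] simple-harmonic, h=-5: full span → s += -5 → s = 2.0000
seg 3 [298.8°–321.9°] cycloidal, h=30: θ=316.8° here. β=18, B=23.1. 30·(0.7792 − sin(2π·0.7792)/(2π)) = 28.0710 → s = 30.0710
radial distance = base radius + s = 16 + 30.0710 = 46.0710

46.0710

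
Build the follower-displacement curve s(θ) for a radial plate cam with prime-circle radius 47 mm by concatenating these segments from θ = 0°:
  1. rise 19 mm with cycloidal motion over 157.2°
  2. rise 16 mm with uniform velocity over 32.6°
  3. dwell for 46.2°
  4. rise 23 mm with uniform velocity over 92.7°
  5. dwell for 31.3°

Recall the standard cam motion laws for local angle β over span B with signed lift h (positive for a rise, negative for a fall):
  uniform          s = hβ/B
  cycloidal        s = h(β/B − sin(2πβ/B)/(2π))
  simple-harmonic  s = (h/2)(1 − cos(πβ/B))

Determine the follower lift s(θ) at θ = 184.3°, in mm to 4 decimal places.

seg 1 [0°–157.2°] cycloidal, h=19: full span → s += 19 → s = 19.0000
seg 2 [157.2°–189.8°] uniform, h=16: θ=184.3° here. β=27.1, B=32.6. 16·27.1/32.6 = 13.3006 → s = 32.3006

32.3006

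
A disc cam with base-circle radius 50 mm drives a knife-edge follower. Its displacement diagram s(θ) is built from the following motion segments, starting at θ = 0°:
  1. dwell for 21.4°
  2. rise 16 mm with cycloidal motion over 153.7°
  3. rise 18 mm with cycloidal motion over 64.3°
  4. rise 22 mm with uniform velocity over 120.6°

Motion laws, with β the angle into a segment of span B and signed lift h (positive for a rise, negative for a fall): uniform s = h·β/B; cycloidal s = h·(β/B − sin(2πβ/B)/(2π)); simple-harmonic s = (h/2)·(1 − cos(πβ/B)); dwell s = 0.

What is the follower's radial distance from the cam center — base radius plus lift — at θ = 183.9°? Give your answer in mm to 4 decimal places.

seg 1 [0°–21.4°] dwell: s stays 0.0000
seg 2 [21.4°–175.1°] cycloidal, h=16: full span → s += 16 → s = 16.0000
seg 3 [175.1°–239.4°] cycloidal, h=18: θ=183.9° here. β=8.8, B=64.3. 18·(0.1369 − sin(2π·0.1369)/(2π)) = 0.2926 → s = 16.2926
radial distance = base radius + s = 50 + 16.2926 = 66.2926

66.2926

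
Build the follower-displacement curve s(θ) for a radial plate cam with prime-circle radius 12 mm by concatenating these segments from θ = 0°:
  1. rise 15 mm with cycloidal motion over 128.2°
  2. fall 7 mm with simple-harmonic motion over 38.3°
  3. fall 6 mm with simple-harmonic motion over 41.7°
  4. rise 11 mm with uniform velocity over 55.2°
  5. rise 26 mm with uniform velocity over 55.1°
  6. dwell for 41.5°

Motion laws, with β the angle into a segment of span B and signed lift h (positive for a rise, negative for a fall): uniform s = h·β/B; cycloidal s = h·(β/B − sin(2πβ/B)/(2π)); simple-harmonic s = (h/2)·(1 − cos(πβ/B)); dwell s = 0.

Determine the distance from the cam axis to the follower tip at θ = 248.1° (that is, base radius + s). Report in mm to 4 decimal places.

seg 1 [0°–128.2°] cycloidal, h=15: full span → s += 15 → s = 15.0000
seg 2 [128.2°–166.5°] simple-harmonic, h=-7: full span → s += -7 → s = 8.0000
seg 3 [166.5°–208.2°] simple-harmonic, h=-6: full span → s += -6 → s = 2.0000
seg 4 [208.2°–263.4°] uniform, h=11: θ=248.1° here. β=39.9, B=55.2. 11·39.9/55.2 = 7.9511 → s = 9.9511
radial distance = base radius + s = 12 + 9.9511 = 21.9511

21.9511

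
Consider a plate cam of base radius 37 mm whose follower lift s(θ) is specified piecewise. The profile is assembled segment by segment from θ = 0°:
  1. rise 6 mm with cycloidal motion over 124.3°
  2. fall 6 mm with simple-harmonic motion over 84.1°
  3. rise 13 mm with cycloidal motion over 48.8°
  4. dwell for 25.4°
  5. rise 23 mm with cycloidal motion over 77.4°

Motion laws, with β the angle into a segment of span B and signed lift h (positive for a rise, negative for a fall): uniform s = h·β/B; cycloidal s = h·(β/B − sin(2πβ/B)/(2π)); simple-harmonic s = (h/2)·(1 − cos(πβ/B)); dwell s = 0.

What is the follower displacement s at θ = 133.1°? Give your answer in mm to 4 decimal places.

seg 1 [0°–124.3°] cycloidal, h=6: full span → s += 6 → s = 6.0000
seg 2 [124.3°–208.4°] simple-harmonic, h=-6: θ=133.1° here. β=8.8, B=84.1. -6/2·(1 − cos(π·0.1046)) = -0.1606 → s = 5.8394

5.8394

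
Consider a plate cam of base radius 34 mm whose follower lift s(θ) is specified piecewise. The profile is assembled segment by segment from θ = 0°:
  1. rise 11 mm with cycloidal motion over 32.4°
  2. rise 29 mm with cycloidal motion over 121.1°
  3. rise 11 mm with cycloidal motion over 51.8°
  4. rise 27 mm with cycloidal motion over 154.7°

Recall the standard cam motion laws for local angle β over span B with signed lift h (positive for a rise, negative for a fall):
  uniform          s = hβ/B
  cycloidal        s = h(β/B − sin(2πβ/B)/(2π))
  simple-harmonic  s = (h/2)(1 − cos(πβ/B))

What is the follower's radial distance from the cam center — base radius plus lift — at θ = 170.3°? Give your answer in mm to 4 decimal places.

seg 1 [0°–32.4°] cycloidal, h=11: full span → s += 11 → s = 11.0000
seg 2 [32.4°–153.5°] cycloidal, h=29: full span → s += 29 → s = 40.0000
seg 3 [153.5°–205.3°] cycloidal, h=11: θ=170.3° here. β=16.8, B=51.8. 11·(0.3243 − sin(2π·0.3243)/(2π)) = 2.0043 → s = 42.0043
radial distance = base radius + s = 34 + 42.0043 = 76.0043

76.0043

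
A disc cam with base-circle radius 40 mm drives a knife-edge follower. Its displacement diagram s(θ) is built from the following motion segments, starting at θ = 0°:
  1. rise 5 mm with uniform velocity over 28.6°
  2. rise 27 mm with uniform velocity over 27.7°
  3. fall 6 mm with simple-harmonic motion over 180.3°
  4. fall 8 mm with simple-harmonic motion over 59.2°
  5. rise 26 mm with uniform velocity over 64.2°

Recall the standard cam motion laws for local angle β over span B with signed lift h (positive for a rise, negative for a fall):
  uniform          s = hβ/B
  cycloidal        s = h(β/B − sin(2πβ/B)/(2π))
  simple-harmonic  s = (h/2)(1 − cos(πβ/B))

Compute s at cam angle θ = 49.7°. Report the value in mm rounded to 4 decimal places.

seg 1 [0°–28.6°] uniform, h=5: full span → s += 5 → s = 5.0000
seg 2 [28.6°–56.3°] uniform, h=27: θ=49.7° here. β=21.1, B=27.7. 27·21.1/27.7 = 20.5668 → s = 25.5668

25.5668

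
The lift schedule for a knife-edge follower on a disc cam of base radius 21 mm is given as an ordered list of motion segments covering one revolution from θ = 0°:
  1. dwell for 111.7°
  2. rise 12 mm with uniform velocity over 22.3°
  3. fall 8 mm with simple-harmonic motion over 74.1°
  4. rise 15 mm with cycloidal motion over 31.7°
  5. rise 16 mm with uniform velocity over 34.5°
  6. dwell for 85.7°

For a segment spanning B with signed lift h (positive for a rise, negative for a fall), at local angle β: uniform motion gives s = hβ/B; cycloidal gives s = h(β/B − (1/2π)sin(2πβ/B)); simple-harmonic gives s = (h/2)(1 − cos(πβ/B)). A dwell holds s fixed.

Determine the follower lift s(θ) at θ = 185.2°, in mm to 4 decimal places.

seg 1 [0°–111.7°] dwell: s stays 0.0000
seg 2 [111.7°–134°] uniform, h=12: full span → s += 12 → s = 12.0000
seg 3 [134°–208.1°] simple-harmonic, h=-8: θ=185.2° here. β=51.2, B=74.1. -8/2·(1 − cos(π·0.6910)) = -6.2583 → s = 5.7417

5.7417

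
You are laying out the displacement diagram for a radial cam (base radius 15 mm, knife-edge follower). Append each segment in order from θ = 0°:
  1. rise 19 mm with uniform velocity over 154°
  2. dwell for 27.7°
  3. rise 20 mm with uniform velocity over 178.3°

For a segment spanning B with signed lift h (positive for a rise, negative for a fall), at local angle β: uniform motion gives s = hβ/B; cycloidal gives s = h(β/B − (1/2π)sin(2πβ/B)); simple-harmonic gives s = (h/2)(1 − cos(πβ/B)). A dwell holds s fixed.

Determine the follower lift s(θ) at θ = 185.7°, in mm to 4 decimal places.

seg 1 [0°–154°] uniform, h=19: full span → s += 19 → s = 19.0000
seg 2 [154°–181.7°] dwell: s stays 19.0000
seg 3 [181.7°–360°] uniform, h=20: θ=185.7° here. β=4, B=178.3. 20·4/178.3 = 0.4487 → s = 19.4487

19.4487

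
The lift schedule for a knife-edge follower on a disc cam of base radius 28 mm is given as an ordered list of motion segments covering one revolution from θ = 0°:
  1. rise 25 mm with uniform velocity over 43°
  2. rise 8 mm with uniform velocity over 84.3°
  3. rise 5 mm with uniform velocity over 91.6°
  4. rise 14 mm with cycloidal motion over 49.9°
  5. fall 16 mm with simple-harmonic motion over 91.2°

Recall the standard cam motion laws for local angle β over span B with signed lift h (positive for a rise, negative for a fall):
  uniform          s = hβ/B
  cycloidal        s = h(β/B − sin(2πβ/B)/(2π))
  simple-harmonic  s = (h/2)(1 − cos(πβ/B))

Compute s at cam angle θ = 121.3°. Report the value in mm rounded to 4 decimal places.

seg 1 [0°–43°] uniform, h=25: full span → s += 25 → s = 25.0000
seg 2 [43°–127.3°] uniform, h=8: θ=121.3° here. β=78.3, B=84.3. 8·78.3/84.3 = 7.4306 → s = 32.4306

32.4306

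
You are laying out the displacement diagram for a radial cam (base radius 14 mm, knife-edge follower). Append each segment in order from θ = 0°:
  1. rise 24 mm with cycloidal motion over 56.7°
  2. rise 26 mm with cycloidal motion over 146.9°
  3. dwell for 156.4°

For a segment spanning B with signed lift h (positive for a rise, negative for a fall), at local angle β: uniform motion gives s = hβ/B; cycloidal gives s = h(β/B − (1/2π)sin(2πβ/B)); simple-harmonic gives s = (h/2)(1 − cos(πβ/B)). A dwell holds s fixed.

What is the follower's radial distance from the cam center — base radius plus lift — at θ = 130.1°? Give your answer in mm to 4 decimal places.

seg 1 [0°–56.7°] cycloidal, h=24: full span → s += 24 → s = 24.0000
seg 2 [56.7°–203.6°] cycloidal, h=26: θ=130.1° here. β=73.4, B=146.9. 26·(0.4997 − sin(2π·0.4997)/(2π)) = 12.9823 → s = 36.9823
radial distance = base radius + s = 14 + 36.9823 = 50.9823

50.9823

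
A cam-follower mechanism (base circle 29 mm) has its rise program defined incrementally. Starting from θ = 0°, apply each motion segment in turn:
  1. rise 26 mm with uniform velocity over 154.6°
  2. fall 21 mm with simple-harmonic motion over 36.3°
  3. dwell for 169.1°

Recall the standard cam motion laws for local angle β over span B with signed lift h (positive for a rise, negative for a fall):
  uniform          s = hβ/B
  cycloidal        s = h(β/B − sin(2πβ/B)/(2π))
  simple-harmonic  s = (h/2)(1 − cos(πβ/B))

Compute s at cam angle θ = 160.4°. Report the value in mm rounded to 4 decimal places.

seg 1 [0°–154.6°] uniform, h=26: full span → s += 26 → s = 26.0000
seg 2 [154.6°–190.9°] simple-harmonic, h=-21: θ=160.4° here. β=5.8, B=36.3. -21/2·(1 − cos(π·0.1598)) = -1.2953 → s = 24.7047

24.7047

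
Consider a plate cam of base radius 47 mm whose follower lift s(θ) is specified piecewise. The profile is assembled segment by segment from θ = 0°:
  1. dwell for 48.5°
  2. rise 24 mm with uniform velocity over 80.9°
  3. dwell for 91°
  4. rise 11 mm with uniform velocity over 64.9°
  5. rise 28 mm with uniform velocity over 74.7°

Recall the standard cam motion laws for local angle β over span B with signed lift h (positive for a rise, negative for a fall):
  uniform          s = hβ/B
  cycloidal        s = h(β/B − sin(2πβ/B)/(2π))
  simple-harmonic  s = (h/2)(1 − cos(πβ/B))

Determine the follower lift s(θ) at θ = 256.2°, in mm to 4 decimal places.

seg 1 [0°–48.5°] dwell: s stays 0.0000
seg 2 [48.5°–129.4°] uniform, h=24: full span → s += 24 → s = 24.0000
seg 3 [129.4°–220.4°] dwell: s stays 24.0000
seg 4 [220.4°–285.3°] uniform, h=11: θ=256.2° here. β=35.8, B=64.9. 11·35.8/64.9 = 6.0678 → s = 30.0678

30.0678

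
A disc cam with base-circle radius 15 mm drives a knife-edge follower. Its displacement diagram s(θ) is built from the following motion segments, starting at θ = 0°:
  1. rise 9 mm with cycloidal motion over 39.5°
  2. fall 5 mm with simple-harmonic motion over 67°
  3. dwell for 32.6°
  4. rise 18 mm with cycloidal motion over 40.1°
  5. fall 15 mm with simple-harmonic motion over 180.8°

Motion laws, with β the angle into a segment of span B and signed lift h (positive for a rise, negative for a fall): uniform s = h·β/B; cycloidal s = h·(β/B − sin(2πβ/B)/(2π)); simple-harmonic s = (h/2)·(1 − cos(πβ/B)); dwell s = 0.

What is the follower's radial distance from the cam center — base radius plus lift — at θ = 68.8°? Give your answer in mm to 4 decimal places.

seg 1 [0°–39.5°] cycloidal, h=9: full span → s += 9 → s = 9.0000
seg 2 [39.5°–106.5°] simple-harmonic, h=-5: θ=68.8° here. β=29.3, B=67. -5/2·(1 − cos(π·0.4373)) = -2.0108 → s = 6.9892
radial distance = base radius + s = 15 + 6.9892 = 21.9892

21.9892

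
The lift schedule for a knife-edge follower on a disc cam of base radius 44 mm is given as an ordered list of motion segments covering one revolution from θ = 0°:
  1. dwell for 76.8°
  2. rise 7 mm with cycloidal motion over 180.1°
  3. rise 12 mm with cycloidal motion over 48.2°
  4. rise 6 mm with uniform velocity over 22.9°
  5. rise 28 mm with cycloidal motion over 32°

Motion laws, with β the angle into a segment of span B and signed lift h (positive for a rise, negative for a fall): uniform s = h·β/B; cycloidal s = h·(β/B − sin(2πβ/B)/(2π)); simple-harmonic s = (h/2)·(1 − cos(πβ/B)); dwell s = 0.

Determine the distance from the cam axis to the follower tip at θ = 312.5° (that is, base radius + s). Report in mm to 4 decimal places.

seg 1 [0°–76.8°] dwell: s stays 0.0000
seg 2 [76.8°–256.9°] cycloidal, h=7: full span → s += 7 → s = 7.0000
seg 3 [256.9°–305.1°] cycloidal, h=12: full span → s += 12 → s = 19.0000
seg 4 [305.1°–328°] uniform, h=6: θ=312.5° here. β=7.4, B=22.9. 6·7.4/22.9 = 1.9389 → s = 20.9389
radial distance = base radius + s = 44 + 20.9389 = 64.9389

64.9389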